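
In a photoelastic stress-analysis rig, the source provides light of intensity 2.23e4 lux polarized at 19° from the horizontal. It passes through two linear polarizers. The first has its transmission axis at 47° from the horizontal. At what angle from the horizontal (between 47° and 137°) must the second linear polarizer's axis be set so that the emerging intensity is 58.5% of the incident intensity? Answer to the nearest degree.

By Malus's law, I₁ = I₀ cos²(47° − 19°) = I₀ cos²(28°) = 0.7796 I₀.
Need I₂/I₀ = 0.585, so cos²(θ − 47°) = 0.585 / 0.7796 = 0.7504.
θ − 47° = arccos(√0.7504) = 30.0°, giving θ ≈ 47 + 30.0 = 77.0°.

θ ≈ 77°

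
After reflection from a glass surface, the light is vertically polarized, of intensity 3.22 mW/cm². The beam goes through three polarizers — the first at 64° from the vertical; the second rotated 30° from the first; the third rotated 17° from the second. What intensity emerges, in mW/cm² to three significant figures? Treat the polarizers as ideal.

I ≈ 0.424 mW/cm²

By Malus's law, I₁ = 3.22 mW/cm² · cos²(64°) = 0.6188 mW/cm².
I₂ = I₁ · cos²(30°) = 0.6188 · 0.75 = 0.4641 mW/cm².
I₃ = I₂ · cos²(17°) = 0.4641 · 0.9145 = 0.4244 mW/cm².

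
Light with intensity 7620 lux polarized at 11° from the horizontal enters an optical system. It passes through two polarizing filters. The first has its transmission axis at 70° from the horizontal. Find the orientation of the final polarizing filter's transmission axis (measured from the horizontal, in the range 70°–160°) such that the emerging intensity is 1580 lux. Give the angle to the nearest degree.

θ ≈ 98°

I₁ = I₀ cos²(70° − 11°) = I₀ cos²(59°) = 0.2653 I₀.
Target fraction: 1580 / 7620 lux = 0.2073 of I₀.
Need I₂/I₀ = 0.2073, so cos²(θ − 70°) = 0.2073 / 0.2653 = 0.7817.
θ − 70° = arccos(√0.7817) = 27.9°, giving θ ≈ 70 + 27.9 = 97.9°.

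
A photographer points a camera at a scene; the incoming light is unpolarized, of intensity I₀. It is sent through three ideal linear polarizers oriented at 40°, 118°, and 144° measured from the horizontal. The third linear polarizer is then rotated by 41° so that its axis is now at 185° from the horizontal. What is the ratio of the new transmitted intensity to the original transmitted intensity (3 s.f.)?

I_new/I_old ≈ 0.189

Before rotation:
Unpolarized light through the first polarizer → I₁ = ½ I₀, now polarized at 40°.
I₂ = I₁ cos²(118° − 40°) = 0.5 I₀ · cos²(78°) = 0.02161 I₀.
I₃ = I₂ cos²(144° − 118°) = 0.02161 I₀ · cos²(26°) = 0.01746 I₀.
After rotation:
Unpolarized light through the first polarizer → I₁ = ½ I₀, now polarized at 40°.
I₂ = I₁ cos²(118° − 40°) = 0.5 I₀ · cos²(78°) = 0.02161 I₀.
I₃ = I₂ cos²(185° − 118°) = 0.02161 I₀ · cos²(67°) = 0.0033 I₀.
Ratio = 0.0033 / 0.01746 = 0.189.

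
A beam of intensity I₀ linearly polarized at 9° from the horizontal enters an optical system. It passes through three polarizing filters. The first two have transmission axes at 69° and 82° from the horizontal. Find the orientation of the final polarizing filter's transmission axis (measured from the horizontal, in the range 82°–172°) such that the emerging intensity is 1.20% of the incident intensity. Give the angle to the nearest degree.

θ ≈ 159°

I₁ = I₀ cos²(69° − 9°) = I₀ cos²(60°) = 0.25 I₀.
I₂ = I₁ cos²(82° − 69°) = 0.25 I₀ · cos²(13°) = 0.2373 I₀.
Need I₃/I₀ = 0.012, so cos²(θ − 82°) = 0.012 / 0.2373 = 0.05056.
θ − 82° = arccos(√0.05056) = 77.0°, giving θ ≈ 82 + 77.0 = 159.0°.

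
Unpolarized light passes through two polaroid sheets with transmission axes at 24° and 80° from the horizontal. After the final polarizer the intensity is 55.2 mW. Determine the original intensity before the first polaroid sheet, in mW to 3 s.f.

I₀ ≈ 353 mW

Unpolarized light through the first polarizer → I₁ = ½ I₀, now polarized at 24°.
I₂ = I₁ cos²(80° − 24°) = 0.5 I₀ · cos²(56°) = 0.1563 I₀.
So 55.2 mW = 0.1563 I₀, giving I₀ = 55.2/0.1563 = 353.1 mW.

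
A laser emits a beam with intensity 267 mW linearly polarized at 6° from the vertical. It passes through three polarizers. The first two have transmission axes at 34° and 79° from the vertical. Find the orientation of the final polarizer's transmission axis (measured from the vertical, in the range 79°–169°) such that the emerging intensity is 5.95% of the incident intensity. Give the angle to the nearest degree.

I₁ = I₀ cos²(34° − 6°) = I₀ cos²(28°) = 0.7796 I₀.
I₂ = I₁ cos²(79° − 34°) = 0.7796 I₀ · cos²(45°) = 0.3898 I₀.
Need I₃/I₀ = 0.0595, so cos²(θ − 79°) = 0.0595 / 0.3898 = 0.1526.
θ − 79° = arccos(√0.1526) = 67.0°, giving θ ≈ 79 + 67.0 = 146.0°.

θ ≈ 146°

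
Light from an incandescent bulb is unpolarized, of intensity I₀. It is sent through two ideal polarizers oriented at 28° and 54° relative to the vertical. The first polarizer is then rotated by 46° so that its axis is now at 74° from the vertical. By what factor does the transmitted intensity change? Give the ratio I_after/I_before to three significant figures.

Before rotation:
Unpolarized light through the first polarizer → I₁ = ½ I₀, now polarized at 28°.
I₂ = I₁ cos²(54° − 28°) = 0.5 I₀ · cos²(26°) = 0.4039 I₀.
After rotation:
Unpolarized light through the first polarizer → I₁ = ½ I₀, now polarized at 74°.
I₂ = I₁ cos²(54° − 74°) = 0.5 I₀ · cos²(20°) = 0.4415 I₀.
Ratio = 0.4415 / 0.4039 = 1.093.

I_new/I_old ≈ 1.09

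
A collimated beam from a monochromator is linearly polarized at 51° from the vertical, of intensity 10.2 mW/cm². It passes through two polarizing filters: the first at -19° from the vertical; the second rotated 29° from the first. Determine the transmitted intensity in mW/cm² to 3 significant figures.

I ≈ 0.913 mW/cm²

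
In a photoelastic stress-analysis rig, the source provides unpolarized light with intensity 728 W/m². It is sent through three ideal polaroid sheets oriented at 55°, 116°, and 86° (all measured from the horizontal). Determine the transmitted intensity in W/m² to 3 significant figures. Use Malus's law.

Unpolarized light through the first polarizer → I₁ = 728 W/m²/2 = 364 W/m², polarized at 55°.
I₂ = I₁ · cos²(61°) = 364 · 0.235 = 85.55 W/m².
I₃ = I₂ · cos²(30°) = 85.55 · 0.75 = 64.17 W/m².

I ≈ 64.2 W/m²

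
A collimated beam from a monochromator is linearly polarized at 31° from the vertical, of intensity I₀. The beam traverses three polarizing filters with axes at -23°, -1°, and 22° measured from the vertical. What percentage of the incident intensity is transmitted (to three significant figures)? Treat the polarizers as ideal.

≈ 25.2%

I₁ = I₀ cos²(-23° − 31°) = I₀ cos²(54°) = 0.3455 I₀.
I₂ = I₁ cos²(-1° + 23°) = 0.3455 I₀ · cos²(22°) = 0.297 I₀.
I₃ = I₂ cos²(22° + 1°) = 0.297 I₀ · cos²(23°) = 0.2517 I₀.
That is 25.17% of the incident intensity.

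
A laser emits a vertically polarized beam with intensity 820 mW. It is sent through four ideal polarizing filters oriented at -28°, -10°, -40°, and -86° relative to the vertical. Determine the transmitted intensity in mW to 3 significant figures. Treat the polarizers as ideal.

By Malus's law, I₁ = 820 mW · cos²(28°) = 639.3 mW.
I₂ = I₁ · cos²(18°) = 639.3 · 0.9045 = 578.2 mW.
I₃ = I₂ · cos²(30°) = 578.2 · 0.75 = 433.7 mW.
I₄ = I₃ · cos²(46°) = 433.7 · 0.4826 = 209.3 mW.

I ≈ 209 mW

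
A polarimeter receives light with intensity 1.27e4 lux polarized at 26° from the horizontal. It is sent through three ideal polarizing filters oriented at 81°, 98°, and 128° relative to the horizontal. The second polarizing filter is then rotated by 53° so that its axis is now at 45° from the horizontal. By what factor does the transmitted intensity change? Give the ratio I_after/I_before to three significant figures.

Before rotation:
I₁ = I₀ cos²(81° − 26°) = I₀ cos²(55°) = 0.329 I₀.
I₂ = I₁ cos²(98° − 81°) = 0.329 I₀ · cos²(17°) = 0.3009 I₀.
I₃ = I₂ cos²(128° − 98°) = 0.3009 I₀ · cos²(30°) = 0.2257 I₀.
After rotation:
I₁ = I₀ cos²(81° − 26°) = I₀ cos²(55°) = 0.329 I₀.
I₂ = I₁ cos²(45° − 81°) = 0.329 I₀ · cos²(36°) = 0.2153 I₀.
I₃ = I₂ cos²(128° − 45°) = 0.2153 I₀ · cos²(83°) = 0.003198 I₀.
Ratio = 0.003198 / 0.2257 = 0.01417.

I_new/I_old ≈ 0.0142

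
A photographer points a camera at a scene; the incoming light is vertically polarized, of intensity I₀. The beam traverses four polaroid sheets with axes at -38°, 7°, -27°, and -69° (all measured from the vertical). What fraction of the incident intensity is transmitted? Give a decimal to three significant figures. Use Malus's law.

By Malus's law, I₁ = I₀ cos²(-38° − 0°) = I₀ cos²(38°) = 0.621 I₀.
I₂ = I₁ cos²(7° + 38°) = 0.621 I₀ · cos²(45°) = 0.3105 I₀.
I₃ = I₂ cos²(-27° − 7°) = 0.3105 I₀ · cos²(34°) = 0.2134 I₀.
I₄ = I₃ cos²(-69° + 27°) = 0.2134 I₀ · cos²(42°) = 0.1179 I₀.
Transmitted fraction = 0.1179.

≈ 0.118 I₀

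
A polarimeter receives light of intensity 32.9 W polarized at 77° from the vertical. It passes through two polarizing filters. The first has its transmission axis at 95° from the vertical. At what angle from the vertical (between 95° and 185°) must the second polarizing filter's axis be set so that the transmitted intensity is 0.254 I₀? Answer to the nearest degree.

θ ≈ 153°

By Malus's law, I₁ = I₀ cos²(95° − 77°) = I₀ cos²(18°) = 0.9045 I₀.
Need I₂/I₀ = 0.254, so cos²(θ − 95°) = 0.254 / 0.9045 = 0.2808.
θ − 95° = arccos(√0.2808) = 58.0°, giving θ ≈ 95 + 58.0 = 153.0°.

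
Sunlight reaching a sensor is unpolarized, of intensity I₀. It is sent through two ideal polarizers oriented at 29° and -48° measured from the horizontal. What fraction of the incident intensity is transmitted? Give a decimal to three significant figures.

≈ 0.0253 I₀

Unpolarized light through the first polarizer → I₁ = ½ I₀, now polarized at 29°.
I₂ = I₁ cos²(-48° − 29°) = 0.5 I₀ · cos²(77°) = 0.0253 I₀.
Transmitted fraction = 0.0253.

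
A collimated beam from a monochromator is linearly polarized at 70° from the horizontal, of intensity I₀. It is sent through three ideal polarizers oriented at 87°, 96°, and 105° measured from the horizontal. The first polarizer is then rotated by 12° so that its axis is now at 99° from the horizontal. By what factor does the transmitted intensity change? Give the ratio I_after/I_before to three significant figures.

Before rotation:
I₁ = I₀ cos²(87° − 70°) = I₀ cos²(17°) = 0.9145 I₀.
I₂ = I₁ cos²(96° − 87°) = 0.9145 I₀ · cos²(9°) = 0.8921 I₀.
I₃ = I₂ cos²(105° − 96°) = 0.8921 I₀ · cos²(9°) = 0.8703 I₀.
After rotation:
I₁ = I₀ cos²(99° − 70°) = I₀ cos²(29°) = 0.765 I₀.
I₂ = I₁ cos²(96° − 99°) = 0.765 I₀ · cos²(3°) = 0.7629 I₀.
I₃ = I₂ cos²(105° − 96°) = 0.7629 I₀ · cos²(9°) = 0.7442 I₀.
Ratio = 0.7442 / 0.8703 = 0.8551.

I_new/I_old ≈ 0.855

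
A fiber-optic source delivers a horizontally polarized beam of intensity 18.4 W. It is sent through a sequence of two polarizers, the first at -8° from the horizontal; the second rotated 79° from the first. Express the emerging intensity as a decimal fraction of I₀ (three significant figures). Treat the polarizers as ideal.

I₁ = 18.4 W · cos²(8°) = 18.04 W.
I₂ = I₁ · cos²(79°) = 18.04 · 0.03641 = 0.6569 W.
Transmitted fraction = 0.0357.

I/I₀ ≈ 0.0357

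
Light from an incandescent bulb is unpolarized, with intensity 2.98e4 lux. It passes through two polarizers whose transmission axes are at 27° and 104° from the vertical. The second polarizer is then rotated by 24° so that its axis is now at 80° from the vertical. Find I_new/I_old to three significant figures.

Before rotation:
Unpolarized light through the first polarizer → I₁ = ½ I₀, now polarized at 27°.
I₂ = I₁ cos²(104° − 27°) = 0.5 I₀ · cos²(77°) = 0.0253 I₀.
After rotation:
Unpolarized light through the first polarizer → I₁ = ½ I₀, now polarized at 27°.
I₂ = I₁ cos²(80° − 27°) = 0.5 I₀ · cos²(53°) = 0.1811 I₀.
Ratio = 0.1811 / 0.0253 = 7.157.

I_new/I_old ≈ 7.16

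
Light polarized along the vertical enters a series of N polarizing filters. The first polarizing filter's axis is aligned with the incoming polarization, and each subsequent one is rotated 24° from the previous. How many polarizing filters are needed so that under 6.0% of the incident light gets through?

First polarizer is aligned with the polarization: full transmission.
Each further stage multiplies by cos²(24°) = 0.8346.
After N polarizers: T = 0.8346^(N−1). Require T < 0.060 ⇒ N−1 > ln(0.060)/ln(0.8346) = 15.56, so N−1 ≥ 16 and N = 17.
Check: N=17 gives T = 0.05538 < 0.060; N=16 gives T = 0.06636.

N = 17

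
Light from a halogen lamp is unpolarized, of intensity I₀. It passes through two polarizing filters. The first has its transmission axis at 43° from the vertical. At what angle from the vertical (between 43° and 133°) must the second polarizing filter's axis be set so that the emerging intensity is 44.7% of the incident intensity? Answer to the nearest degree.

θ ≈ 62°

Unpolarized light through the first polarizer → I₁ = ½ I₀, now polarized at 43°.
Need I₂/I₀ = 0.447, so cos²(θ − 43°) = 0.447 / 0.5 = 0.894.
θ − 43° = arccos(√0.894) = 19.0°, giving θ ≈ 43 + 19.0 = 62.0°.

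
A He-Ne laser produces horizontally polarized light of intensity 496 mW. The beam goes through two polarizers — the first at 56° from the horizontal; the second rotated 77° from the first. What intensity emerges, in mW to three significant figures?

I₁ = 496 mW · cos²(56°) = 155.1 mW.
I₂ = I₁ · cos²(77°) = 155.1 · 0.0506 = 7.848 mW.

I ≈ 7.85 mW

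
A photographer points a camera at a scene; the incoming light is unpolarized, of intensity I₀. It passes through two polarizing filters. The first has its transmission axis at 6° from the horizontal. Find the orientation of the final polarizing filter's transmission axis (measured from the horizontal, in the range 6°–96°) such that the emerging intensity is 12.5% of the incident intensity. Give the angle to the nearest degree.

Unpolarized light through the first polarizer → I₁ = ½ I₀, now polarized at 6°.
Need I₂/I₀ = 0.125, so cos²(θ − 6°) = 0.125 / 0.5 = 0.25.
θ − 6° = arccos(√0.25) = 60.0°, giving θ ≈ 6 + 60.0 = 66.0°.

θ ≈ 66°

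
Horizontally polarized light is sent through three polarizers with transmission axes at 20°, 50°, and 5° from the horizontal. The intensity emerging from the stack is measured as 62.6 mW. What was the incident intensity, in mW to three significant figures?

By Malus's law, I₁ = I₀ cos²(20° − 0°) = I₀ cos²(20°) = 0.883 I₀.
I₂ = I₁ cos²(50° − 20°) = 0.883 I₀ · cos²(30°) = 0.6623 I₀.
I₃ = I₂ cos²(5° − 50°) = 0.6623 I₀ · cos²(45°) = 0.3311 I₀.
So 62.6 mW = 0.3311 I₀, giving I₀ = 62.6/0.3311 = 189 mW.

I₀ ≈ 189 mW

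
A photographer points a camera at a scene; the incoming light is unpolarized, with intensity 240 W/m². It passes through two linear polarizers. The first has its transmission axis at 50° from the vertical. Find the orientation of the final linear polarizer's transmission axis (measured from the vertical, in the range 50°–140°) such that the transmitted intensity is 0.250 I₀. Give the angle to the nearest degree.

Unpolarized light through the first polarizer → I₁ = ½ I₀, now polarized at 50°.
Need I₂/I₀ = 0.25, so cos²(θ − 50°) = 0.25 / 0.5 = 0.5.
θ − 50° = arccos(√0.5) = 45.0°, giving θ ≈ 50 + 45.0 = 95.0°.

θ ≈ 95°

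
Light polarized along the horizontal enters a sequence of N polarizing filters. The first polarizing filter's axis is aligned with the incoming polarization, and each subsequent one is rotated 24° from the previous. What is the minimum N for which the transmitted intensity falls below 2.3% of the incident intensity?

N = 22

First polarizer is aligned with the polarization: full transmission.
Each further stage multiplies by cos²(24°) = 0.8346.
After N polarizers: T = 0.8346^(N−1). Require T < 0.023 ⇒ N−1 > ln(0.023)/ln(0.8346) = 20.86, so N−1 ≥ 21 and N = 22.
Check: N=22 gives T = 0.02242 < 0.023; N=21 gives T = 0.02687.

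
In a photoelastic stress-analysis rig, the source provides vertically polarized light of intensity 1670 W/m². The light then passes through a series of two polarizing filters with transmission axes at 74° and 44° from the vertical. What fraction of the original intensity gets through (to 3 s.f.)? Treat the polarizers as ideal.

I/I₀ ≈ 0.0570

By Malus's law, I₁ = 1670 W/m² · cos²(74°) = 126.9 W/m².
I₂ = I₁ · cos²(30°) = 126.9 · 0.75 = 95.16 W/m².
Transmitted fraction = 0.05698.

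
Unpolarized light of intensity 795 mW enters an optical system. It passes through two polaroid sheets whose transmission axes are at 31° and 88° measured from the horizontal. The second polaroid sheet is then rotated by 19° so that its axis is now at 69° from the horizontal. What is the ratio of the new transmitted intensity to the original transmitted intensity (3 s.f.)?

I_new/I_old ≈ 2.09

Before rotation:
Unpolarized light through the first polarizer → I₁ = ½ I₀, now polarized at 31°.
I₂ = I₁ cos²(88° − 31°) = 0.5 I₀ · cos²(57°) = 0.1483 I₀.
After rotation:
Unpolarized light through the first polarizer → I₁ = ½ I₀, now polarized at 31°.
I₂ = I₁ cos²(69° − 31°) = 0.5 I₀ · cos²(38°) = 0.3105 I₀.
Ratio = 0.3105 / 0.1483 = 2.093.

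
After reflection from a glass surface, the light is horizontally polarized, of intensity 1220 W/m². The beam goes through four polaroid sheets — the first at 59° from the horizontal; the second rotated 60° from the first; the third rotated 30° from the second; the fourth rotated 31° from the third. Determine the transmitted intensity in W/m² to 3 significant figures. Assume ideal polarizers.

I₁ = 1220 W/m² · cos²(59°) = 323.6 W/m².
I₂ = I₁ · cos²(60°) = 323.6 · 0.25 = 80.91 W/m².
I₃ = I₂ · cos²(30°) = 80.91 · 0.75 = 60.68 W/m².
I₄ = I₃ · cos²(31°) = 60.68 · 0.7347 = 44.58 W/m².

I ≈ 44.6 W/m²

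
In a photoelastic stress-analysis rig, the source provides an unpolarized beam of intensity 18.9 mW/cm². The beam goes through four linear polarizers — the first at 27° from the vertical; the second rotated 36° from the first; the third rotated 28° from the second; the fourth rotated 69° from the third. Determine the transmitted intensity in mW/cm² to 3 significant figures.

Unpolarized light through the first polarizer → I₁ = 18.9 mW/cm²/2 = 9.45 mW/cm², polarized at 27°.
I₂ = I₁ · cos²(36°) = 9.45 · 0.6545 = 6.185 mW/cm².
I₃ = I₂ · cos²(28°) = 6.185 · 0.7796 = 4.822 mW/cm².
I₄ = I₃ · cos²(69°) = 4.822 · 0.1284 = 0.6193 mW/cm².

I ≈ 0.619 mW/cm²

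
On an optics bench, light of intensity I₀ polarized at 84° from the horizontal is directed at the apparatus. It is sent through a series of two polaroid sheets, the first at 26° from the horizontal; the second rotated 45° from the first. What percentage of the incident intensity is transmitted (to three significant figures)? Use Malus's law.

By Malus's law, I₁ = I₀ cos²(26° − 84°) = I₀ cos²(58°) = 0.2808 I₀.
I₂ = I₁ cos²(45°) = 0.2808 · 0.5 I₀ = 0.1404 I₀.
That is 14.04% of the incident intensity.

≈ 14.0%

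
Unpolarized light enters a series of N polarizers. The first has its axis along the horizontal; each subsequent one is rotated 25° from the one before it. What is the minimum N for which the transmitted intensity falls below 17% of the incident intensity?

First polarizer halves the unpolarized light: factor 1/2.
Each further stage multiplies by cos²(25°) = 0.8214.
After N polarizers: T = 0.5·0.8214^(N−1). Require T < 0.17 ⇒ N−1 > ln(0.17/0.5)/ln(0.8214) = 5.48, so N−1 ≥ 6 and N = 7.
Check: N=7 gives T = 0.1536 < 0.17; N=6 gives T = 0.187.

N = 7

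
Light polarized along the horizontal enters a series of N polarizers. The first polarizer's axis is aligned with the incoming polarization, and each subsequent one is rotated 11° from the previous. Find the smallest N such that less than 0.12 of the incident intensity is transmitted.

N = 59

First polarizer is aligned with the polarization: full transmission.
Each further stage multiplies by cos²(11°) = 0.9636.
After N polarizers: T = 0.9636^(N−1). Require T < 0.12 ⇒ N−1 > ln(0.12)/ln(0.9636) = 57.17, so N−1 ≥ 58 and N = 59.
Check: N=59 gives T = 0.1164 < 0.12; N=58 gives T = 0.1208.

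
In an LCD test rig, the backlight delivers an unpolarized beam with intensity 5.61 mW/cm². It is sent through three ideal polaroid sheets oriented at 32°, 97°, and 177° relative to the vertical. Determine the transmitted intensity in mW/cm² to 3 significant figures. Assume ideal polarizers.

Unpolarized light through the first polarizer → I₁ = 5.61 mW/cm²/2 = 2.805 mW/cm², polarized at 32°.
I₂ = I₁ · cos²(65°) = 2.805 · 0.1786 = 0.501 mW/cm².
I₃ = I₂ · cos²(80°) = 0.501 · 0.03015 = 0.01511 mW/cm².

I ≈ 0.0151 mW/cm²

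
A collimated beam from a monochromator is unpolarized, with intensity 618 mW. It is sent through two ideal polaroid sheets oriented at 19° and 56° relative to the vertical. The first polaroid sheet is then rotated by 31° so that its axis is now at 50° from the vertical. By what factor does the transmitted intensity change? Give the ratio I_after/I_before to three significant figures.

I_new/I_old ≈ 1.55

Before rotation:
Unpolarized light through the first polarizer → I₁ = ½ I₀, now polarized at 19°.
I₂ = I₁ cos²(56° − 19°) = 0.5 I₀ · cos²(37°) = 0.3189 I₀.
After rotation:
Unpolarized light through the first polarizer → I₁ = ½ I₀, now polarized at 50°.
I₂ = I₁ cos²(56° − 50°) = 0.5 I₀ · cos²(6°) = 0.4945 I₀.
Ratio = 0.4945 / 0.3189 = 1.551.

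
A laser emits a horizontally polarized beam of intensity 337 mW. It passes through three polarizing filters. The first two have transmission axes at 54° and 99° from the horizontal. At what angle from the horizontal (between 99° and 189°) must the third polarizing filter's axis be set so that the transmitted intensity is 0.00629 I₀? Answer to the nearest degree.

θ ≈ 178°

By Malus's law, I₁ = I₀ cos²(54° − 0°) = I₀ cos²(54°) = 0.3455 I₀.
I₂ = I₁ cos²(99° − 54°) = 0.3455 I₀ · cos²(45°) = 0.1727 I₀.
Need I₃/I₀ = 0.00629, so cos²(θ − 99°) = 0.00629 / 0.1727 = 0.03641.
θ − 99° = arccos(√0.03641) = 79.0°, giving θ ≈ 99 + 79.0 = 178.0°.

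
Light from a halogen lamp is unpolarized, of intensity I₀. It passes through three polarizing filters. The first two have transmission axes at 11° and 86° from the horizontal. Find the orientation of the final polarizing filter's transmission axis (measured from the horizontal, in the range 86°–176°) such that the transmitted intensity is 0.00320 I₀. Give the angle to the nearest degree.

θ ≈ 158°

Unpolarized light through the first polarizer → I₁ = ½ I₀, now polarized at 11°.
I₂ = I₁ cos²(86° − 11°) = 0.5 I₀ · cos²(75°) = 0.03349 I₀.
Need I₃/I₀ = 0.0032, so cos²(θ − 86°) = 0.0032 / 0.03349 = 0.09554.
θ − 86° = arccos(√0.09554) = 72.0°, giving θ ≈ 86 + 72.0 = 158.0°.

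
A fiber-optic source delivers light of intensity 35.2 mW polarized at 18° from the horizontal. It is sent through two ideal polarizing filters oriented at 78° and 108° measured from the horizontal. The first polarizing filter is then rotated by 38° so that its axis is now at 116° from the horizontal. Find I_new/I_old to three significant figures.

Before rotation:
By Malus's law, I₁ = I₀ cos²(78° − 18°) = I₀ cos²(60°) = 0.25 I₀.
I₂ = I₁ cos²(108° − 78°) = 0.25 I₀ · cos²(30°) = 0.1875 I₀.
After rotation:
I₁ = I₀ cos²(116° − 18°) = I₀ cos²(82°) = 0.01937 I₀.
I₂ = I₁ cos²(108° − 116°) = 0.01937 I₀ · cos²(8°) = 0.01899 I₀.
Ratio = 0.01899 / 0.1875 = 0.1013.

I_new/I_old ≈ 0.101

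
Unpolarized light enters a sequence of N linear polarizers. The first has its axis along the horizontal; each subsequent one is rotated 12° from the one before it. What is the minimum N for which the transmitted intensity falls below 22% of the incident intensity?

First polarizer halves the unpolarized light: factor 1/2.
Each further stage multiplies by cos²(12°) = 0.9568.
After N polarizers: T = 0.5·0.9568^(N−1). Require T < 0.22 ⇒ N−1 > ln(0.22/0.5)/ln(0.9568) = 18.58, so N−1 ≥ 19 and N = 20.
Check: N=20 gives T = 0.2159 < 0.22; N=19 gives T = 0.2257.

N = 20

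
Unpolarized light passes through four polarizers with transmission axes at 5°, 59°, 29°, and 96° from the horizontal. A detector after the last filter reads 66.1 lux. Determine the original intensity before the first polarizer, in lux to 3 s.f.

Unpolarized light through the first polarizer → I₁ = ½ I₀, now polarized at 5°.
I₂ = I₁ cos²(59° − 5°) = 0.5 I₀ · cos²(54°) = 0.1727 I₀.
I₃ = I₂ cos²(29° − 59°) = 0.1727 I₀ · cos²(30°) = 0.1296 I₀.
I₄ = I₃ cos²(96° − 29°) = 0.1296 I₀ · cos²(67°) = 0.01978 I₀.
So 66.1 lux = 0.01978 I₀, giving I₀ = 66.1/0.01978 = 3342 lux.

I₀ ≈ 3340 lux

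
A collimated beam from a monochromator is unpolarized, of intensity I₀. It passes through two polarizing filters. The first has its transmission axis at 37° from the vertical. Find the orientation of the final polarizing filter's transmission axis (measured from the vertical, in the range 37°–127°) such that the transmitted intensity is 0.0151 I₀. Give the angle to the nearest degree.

Unpolarized light through the first polarizer → I₁ = ½ I₀, now polarized at 37°.
Need I₂/I₀ = 0.0151, so cos²(θ − 37°) = 0.0151 / 0.5 = 0.0302.
θ − 37° = arccos(√0.0302) = 80.0°, giving θ ≈ 37 + 80.0 = 117.0°.

θ ≈ 117°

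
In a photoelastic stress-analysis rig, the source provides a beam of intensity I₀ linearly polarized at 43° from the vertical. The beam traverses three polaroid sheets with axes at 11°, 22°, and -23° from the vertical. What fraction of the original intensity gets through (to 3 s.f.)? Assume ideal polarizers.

I₁ = I₀ cos²(11° − 43°) = I₀ cos²(32°) = 0.7192 I₀.
I₂ = I₁ cos²(22° − 11°) = 0.7192 I₀ · cos²(11°) = 0.693 I₀.
I₃ = I₂ cos²(-23° − 22°) = 0.693 I₀ · cos²(45°) = 0.3465 I₀.
Transmitted fraction = 0.3465.

≈ 0.347 I₀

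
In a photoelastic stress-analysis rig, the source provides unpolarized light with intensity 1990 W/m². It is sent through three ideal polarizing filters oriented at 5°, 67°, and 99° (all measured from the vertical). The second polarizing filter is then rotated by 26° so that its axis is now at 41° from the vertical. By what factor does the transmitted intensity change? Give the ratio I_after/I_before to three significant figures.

Before rotation:
Unpolarized light through the first polarizer → I₁ = ½ I₀, now polarized at 5°.
I₂ = I₁ cos²(67° − 5°) = 0.5 I₀ · cos²(62°) = 0.1102 I₀.
I₃ = I₂ cos²(99° − 67°) = 0.1102 I₀ · cos²(32°) = 0.07926 I₀.
After rotation:
Unpolarized light through the first polarizer → I₁ = ½ I₀, now polarized at 5°.
I₂ = I₁ cos²(41° − 5°) = 0.5 I₀ · cos²(36°) = 0.3273 I₀.
I₃ = I₂ cos²(99° − 41°) = 0.3273 I₀ · cos²(58°) = 0.0919 I₀.
Ratio = 0.0919 / 0.07926 = 1.16.

I_new/I_old ≈ 1.16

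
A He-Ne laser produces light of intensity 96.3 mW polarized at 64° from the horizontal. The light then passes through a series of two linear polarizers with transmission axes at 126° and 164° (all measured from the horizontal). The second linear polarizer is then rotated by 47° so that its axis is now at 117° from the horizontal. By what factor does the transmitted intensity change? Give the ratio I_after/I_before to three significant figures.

Before rotation:
I₁ = I₀ cos²(126° − 64°) = I₀ cos²(62°) = 0.2204 I₀.
I₂ = I₁ cos²(164° − 126°) = 0.2204 I₀ · cos²(38°) = 0.1369 I₀.
After rotation:
I₁ = I₀ cos²(126° − 64°) = I₀ cos²(62°) = 0.2204 I₀.
I₂ = I₁ cos²(117° − 126°) = 0.2204 I₀ · cos²(9°) = 0.215 I₀.
Ratio = 0.215 / 0.1369 = 1.571.

I_new/I_old ≈ 1.57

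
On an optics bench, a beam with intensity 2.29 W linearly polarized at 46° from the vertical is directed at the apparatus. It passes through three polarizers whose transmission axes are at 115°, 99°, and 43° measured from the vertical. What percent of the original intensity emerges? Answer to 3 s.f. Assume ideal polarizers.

≈ 3.71%

By Malus's law, I₁ = 2.29 W · cos²(69°) = 0.2941 W.
I₂ = I₁ · cos²(16°) = 0.2941 · 0.924 = 0.2718 W.
I₃ = I₂ · cos²(56°) = 0.2718 · 0.3127 = 0.08498 W.
That is 3.711% of the incident intensity.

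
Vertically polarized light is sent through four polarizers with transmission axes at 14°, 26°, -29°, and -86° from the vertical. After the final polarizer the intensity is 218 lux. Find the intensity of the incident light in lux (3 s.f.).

I₀ ≈ 2480 lux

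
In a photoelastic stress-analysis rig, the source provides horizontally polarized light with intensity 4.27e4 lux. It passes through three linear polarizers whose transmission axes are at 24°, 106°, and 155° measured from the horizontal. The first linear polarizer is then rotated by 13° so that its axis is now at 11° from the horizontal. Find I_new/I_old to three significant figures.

I_new/I_old ≈ 0.453

Before rotation:
I₁ = I₀ cos²(24° − 0°) = I₀ cos²(24°) = 0.8346 I₀.
I₂ = I₁ cos²(106° − 24°) = 0.8346 I₀ · cos²(82°) = 0.01616 I₀.
I₃ = I₂ cos²(155° − 106°) = 0.01616 I₀ · cos²(49°) = 0.006958 I₀.
After rotation:
I₁ = I₀ cos²(11° − 0°) = I₀ cos²(11°) = 0.9636 I₀.
Angle between axes 1 and 2: 85°. I₂ = 0.9636 I₀ · cos²(85°) = 0.00732 I₀.
I₃ = I₂ cos²(155° − 106°) = 0.00732 I₀ · cos²(49°) = 0.00315 I₀.
Ratio = 0.00315 / 0.006958 = 0.4528.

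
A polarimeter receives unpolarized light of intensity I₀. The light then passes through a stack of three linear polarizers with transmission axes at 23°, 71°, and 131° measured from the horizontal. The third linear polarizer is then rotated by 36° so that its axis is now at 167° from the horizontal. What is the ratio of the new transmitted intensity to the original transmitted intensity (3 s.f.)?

I_new/I_old ≈ 0.0437

Before rotation:
Unpolarized light through the first polarizer → I₁ = ½ I₀, now polarized at 23°.
I₂ = I₁ cos²(71° − 23°) = 0.5 I₀ · cos²(48°) = 0.2239 I₀.
I₃ = I₂ cos²(131° − 71°) = 0.2239 I₀ · cos²(60°) = 0.05597 I₀.
After rotation:
Unpolarized light through the first polarizer → I₁ = ½ I₀, now polarized at 23°.
I₂ = I₁ cos²(71° − 23°) = 0.5 I₀ · cos²(48°) = 0.2239 I₀.
Angle between axes 2 and 3: 84°. I₃ = 0.2239 I₀ · cos²(84°) = 0.002446 I₀.
Ratio = 0.002446 / 0.05597 = 0.0437.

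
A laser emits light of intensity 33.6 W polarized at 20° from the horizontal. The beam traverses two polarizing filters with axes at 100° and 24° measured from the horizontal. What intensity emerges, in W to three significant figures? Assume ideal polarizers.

I₁ = 33.6 W · cos²(80°) = 1.013 W.
I₂ = I₁ · cos²(76°) = 1.013 · 0.05853 = 0.0593 W.

I ≈ 0.0593 W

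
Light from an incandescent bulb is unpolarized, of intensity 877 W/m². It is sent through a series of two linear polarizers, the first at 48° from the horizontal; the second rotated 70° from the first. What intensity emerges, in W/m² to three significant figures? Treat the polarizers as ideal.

I ≈ 51.3 W/m²

Unpolarized light through the first polarizer → I₁ = 877 W/m²/2 = 438.5 W/m², polarized at 48°.
I₂ = I₁ · cos²(70°) = 438.5 · 0.117 = 51.29 W/m².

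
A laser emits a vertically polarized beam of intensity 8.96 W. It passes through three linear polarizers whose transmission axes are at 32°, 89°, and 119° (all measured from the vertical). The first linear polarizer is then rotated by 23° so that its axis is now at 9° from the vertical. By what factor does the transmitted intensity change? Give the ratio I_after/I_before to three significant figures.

I_new/I_old ≈ 0.138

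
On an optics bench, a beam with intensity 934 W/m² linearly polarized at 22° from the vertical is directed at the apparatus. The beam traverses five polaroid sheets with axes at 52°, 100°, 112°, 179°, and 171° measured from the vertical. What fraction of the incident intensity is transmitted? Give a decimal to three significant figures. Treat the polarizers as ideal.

I/I₀ ≈ 0.0481

I₁ = 934 W/m² · cos²(30°) = 700.5 W/m².
I₂ = I₁ · cos²(48°) = 700.5 · 0.4477 = 313.6 W/m².
I₃ = I₂ · cos²(12°) = 313.6 · 0.9568 = 300.1 W/m².
I₄ = I₃ · cos²(67°) = 300.1 · 0.1527 = 45.81 W/m².
I₅ = I₄ · cos²(8°) = 45.81 · 0.9806 = 44.93 W/m².
Transmitted fraction = 0.0481.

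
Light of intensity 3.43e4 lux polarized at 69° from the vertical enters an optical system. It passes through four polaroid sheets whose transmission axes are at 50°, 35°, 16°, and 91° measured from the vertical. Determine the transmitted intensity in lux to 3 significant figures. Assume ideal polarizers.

I ≈ 1710 lux

I₁ = 3.43e4 lux · cos²(19°) = 3.066e+04 lux.
I₂ = I₁ · cos²(15°) = 3.066e+04 · 0.933 = 2.861e+04 lux.
I₃ = I₂ · cos²(19°) = 2.861e+04 · 0.894 = 2.558e+04 lux.
I₄ = I₃ · cos²(75°) = 2.558e+04 · 0.06699 = 1713 lux.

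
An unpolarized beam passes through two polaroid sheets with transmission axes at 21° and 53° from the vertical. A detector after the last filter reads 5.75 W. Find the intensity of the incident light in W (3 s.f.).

I₀ ≈ 16.0 W

Unpolarized light through the first polarizer → I₁ = ½ I₀, now polarized at 21°.
I₂ = I₁ cos²(53° − 21°) = 0.5 I₀ · cos²(32°) = 0.3596 I₀.
So 5.75 W = 0.3596 I₀, giving I₀ = 5.75/0.3596 = 15.99 W.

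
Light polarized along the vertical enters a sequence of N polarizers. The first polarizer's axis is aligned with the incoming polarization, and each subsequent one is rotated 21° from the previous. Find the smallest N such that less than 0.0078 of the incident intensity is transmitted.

N = 37

First polarizer is aligned with the polarization: full transmission.
Each further stage multiplies by cos²(21°) = 0.8716.
After N polarizers: T = 0.8716^(N−1). Require T < 0.0078 ⇒ N−1 > ln(0.0078)/ln(0.8716) = 35.31, so N−1 ≥ 36 and N = 37.
Check: N=37 gives T = 0.007095 < 0.0078; N=36 gives T = 0.00814.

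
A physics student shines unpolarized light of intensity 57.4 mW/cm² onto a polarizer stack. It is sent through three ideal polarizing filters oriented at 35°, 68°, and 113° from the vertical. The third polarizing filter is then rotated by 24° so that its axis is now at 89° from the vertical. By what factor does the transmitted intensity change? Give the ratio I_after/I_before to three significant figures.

I_new/I_old ≈ 1.74

Before rotation:
Unpolarized light through the first polarizer → I₁ = ½ I₀, now polarized at 35°.
I₂ = I₁ cos²(68° − 35°) = 0.5 I₀ · cos²(33°) = 0.3517 I₀.
I₃ = I₂ cos²(113° − 68°) = 0.3517 I₀ · cos²(45°) = 0.1758 I₀.
After rotation:
Unpolarized light through the first polarizer → I₁ = ½ I₀, now polarized at 35°.
I₂ = I₁ cos²(68° − 35°) = 0.5 I₀ · cos²(33°) = 0.3517 I₀.
I₃ = I₂ cos²(89° − 68°) = 0.3517 I₀ · cos²(21°) = 0.3065 I₀.
Ratio = 0.3065 / 0.1758 = 1.743.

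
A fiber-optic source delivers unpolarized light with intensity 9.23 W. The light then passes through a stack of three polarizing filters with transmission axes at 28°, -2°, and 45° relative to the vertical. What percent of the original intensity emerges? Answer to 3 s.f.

Unpolarized light through the first polarizer → I₁ = 9.23 W/2 = 4.615 W, polarized at 28°.
I₂ = I₁ · cos²(30°) = 4.615 · 0.75 = 3.461 W.
I₃ = I₂ · cos²(47°) = 3.461 · 0.4651 = 1.61 W.
That is 17.44% of the incident intensity.

≈ 17.4%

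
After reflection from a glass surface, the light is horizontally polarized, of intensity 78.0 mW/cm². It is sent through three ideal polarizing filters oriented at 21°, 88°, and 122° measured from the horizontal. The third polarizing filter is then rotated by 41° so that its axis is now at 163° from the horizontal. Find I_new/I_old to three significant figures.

I_new/I_old ≈ 0.0975

Before rotation:
I₁ = I₀ cos²(21° − 0°) = I₀ cos²(21°) = 0.8716 I₀.
I₂ = I₁ cos²(88° − 21°) = 0.8716 I₀ · cos²(67°) = 0.1331 I₀.
I₃ = I₂ cos²(122° − 88°) = 0.1331 I₀ · cos²(34°) = 0.09146 I₀.
After rotation:
I₁ = I₀ cos²(21° − 0°) = I₀ cos²(21°) = 0.8716 I₀.
I₂ = I₁ cos²(88° − 21°) = 0.8716 I₀ · cos²(67°) = 0.1331 I₀.
I₃ = I₂ cos²(163° − 88°) = 0.1331 I₀ · cos²(75°) = 0.008914 I₀.
Ratio = 0.008914 / 0.09146 = 0.09746.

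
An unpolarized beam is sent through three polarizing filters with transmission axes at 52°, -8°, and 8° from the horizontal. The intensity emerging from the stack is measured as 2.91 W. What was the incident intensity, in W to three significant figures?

I₀ ≈ 25.2 W

Unpolarized light through the first polarizer → I₁ = ½ I₀, now polarized at 52°.
I₂ = I₁ cos²(-8° − 52°) = 0.5 I₀ · cos²(60°) = 0.125 I₀.
I₃ = I₂ cos²(8° + 8°) = 0.125 I₀ · cos²(16°) = 0.1155 I₀.
So 2.91 W = 0.1155 I₀, giving I₀ = 2.91/0.1155 = 25.19 W.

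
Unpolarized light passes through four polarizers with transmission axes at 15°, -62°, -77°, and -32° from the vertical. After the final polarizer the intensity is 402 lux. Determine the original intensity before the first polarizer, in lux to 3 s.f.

I₀ ≈ 3.41e4 lux

Unpolarized light through the first polarizer → I₁ = ½ I₀, now polarized at 15°.
I₂ = I₁ cos²(-62° − 15°) = 0.5 I₀ · cos²(77°) = 0.0253 I₀.
I₃ = I₂ cos²(-77° + 62°) = 0.0253 I₀ · cos²(15°) = 0.02361 I₀.
I₄ = I₃ cos²(-32° + 77°) = 0.02361 I₀ · cos²(45°) = 0.0118 I₀.
So 402 lux = 0.0118 I₀, giving I₀ = 402/0.0118 = 3.406e+04 lux.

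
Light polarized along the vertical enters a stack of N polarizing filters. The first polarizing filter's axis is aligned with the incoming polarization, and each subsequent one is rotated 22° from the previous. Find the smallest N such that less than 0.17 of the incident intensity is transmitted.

N = 13

First polarizer is aligned with the polarization: full transmission.
Each further stage multiplies by cos²(22°) = 0.8597.
After N polarizers: T = 0.8597^(N−1). Require T < 0.17 ⇒ N−1 > ln(0.17)/ln(0.8597) = 11.72, so N−1 ≥ 12 and N = 13.
Check: N=13 gives T = 0.1629 < 0.17; N=12 gives T = 0.1895.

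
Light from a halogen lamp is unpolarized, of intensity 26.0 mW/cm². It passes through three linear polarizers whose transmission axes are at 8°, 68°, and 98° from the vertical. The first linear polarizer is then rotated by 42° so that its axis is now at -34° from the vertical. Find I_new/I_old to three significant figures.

Before rotation:
Unpolarized light through the first polarizer → I₁ = ½ I₀, now polarized at 8°.
I₂ = I₁ cos²(68° − 8°) = 0.5 I₀ · cos²(60°) = 0.125 I₀.
I₃ = I₂ cos²(98° − 68°) = 0.125 I₀ · cos²(30°) = 0.09375 I₀.
After rotation:
Unpolarized light through the first polarizer → I₁ = ½ I₀, now polarized at -34°.
Angle between axes 1 and 2: 78°. I₂ = 0.5 I₀ · cos²(78°) = 0.02161 I₀.
I₃ = I₂ cos²(98° − 68°) = 0.02161 I₀ · cos²(30°) = 0.01621 I₀.
Ratio = 0.01621 / 0.09375 = 0.1729.

I_new/I_old ≈ 0.173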